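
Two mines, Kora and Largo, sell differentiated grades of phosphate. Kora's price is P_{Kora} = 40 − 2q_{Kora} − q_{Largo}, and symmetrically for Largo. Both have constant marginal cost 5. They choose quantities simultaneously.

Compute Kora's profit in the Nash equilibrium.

98

Mine Kora's profit: π = q_{Kora}(40 − 2q_{Kora} − q_{Largo}) − 5q_{Kora}.
∂π/∂q_{Kora} = 35 − 4q_{Kora} − q_{Largo} = 0 ⇒ q_{Kora} = 8.75 − 0.25q_{Largo}.
Setting q_{Kora} = q_{Largo} in the reaction function: q_{Kora} = 8.75 − 0.25q_{Kora}, so q_{Kora} = 8.75 / 1.25 = 7.
P_{Kora} = 40 − 2·7 − 7 = 19.
Profit = (19 − 5)·7 = 98.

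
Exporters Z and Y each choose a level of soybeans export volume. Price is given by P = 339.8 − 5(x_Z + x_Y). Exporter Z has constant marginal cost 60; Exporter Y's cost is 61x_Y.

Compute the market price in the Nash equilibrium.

153.6

Exporter Z's profit: π = x_Z(339.8 − 5(x_Z + x_Y)) − 60x_Z.
∂π/∂x_Z = 279.8 − 10x_Z − 5x_Y = 0, so x_Z = 27.98 − 0.5x_Y.
By the same steps for Y: x_Y = 27.88 − 0.5x_Z.
Solving the two reaction functions simultaneously: (1 − (−0.5)(−0.5))x_Z = 27.98 − 0.5·27.88, so 0.75x_Z = 14.04 and x_Z = 18.72.
Then x_Y = 27.88 − 0.5·18.72 = 18.52.
Equilibrium price: P = 339.8 − 5·37.24 = 153.6.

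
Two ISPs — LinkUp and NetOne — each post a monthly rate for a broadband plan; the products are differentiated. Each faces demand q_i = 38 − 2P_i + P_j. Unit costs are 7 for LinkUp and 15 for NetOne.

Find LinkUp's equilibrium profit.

259.92

LinkUp's profit: π = (P_{LinkUp} − 7)(38 − 2P_{LinkUp} + P_{NetOne}).
∂π/∂P_{LinkUp} = 52 − 4P_{LinkUp} + P_{NetOne} = 0 ⇒ P_{LinkUp} = 13 + 0.25P_{NetOne}.
Similarly P_{NetOne} = 17 + 0.25P_{LinkUp}.
Substituting the second reaction function into the first: P_{LinkUp} = 13 + 0.25(17 + 0.25P_{LinkUp}), which gives 0.9375P_{LinkUp} = 17.25 ⇒ P_{LinkUp} = 18.4.
Then P_{NetOne} = 17 + 0.25·18.4 = 21.6.
q_{LinkUp} = 38 − 2·18.4 + 21.6 = 22.8.
Profit = (18.4 − 7)·22.8 = 259.92.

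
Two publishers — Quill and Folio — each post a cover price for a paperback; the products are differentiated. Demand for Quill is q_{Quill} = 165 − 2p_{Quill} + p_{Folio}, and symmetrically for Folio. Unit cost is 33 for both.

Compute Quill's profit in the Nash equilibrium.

Quill's profit: π = (p_{Quill} − 33)(165 − 2p_{Quill} + p_{Folio}).
∂π/∂p_{Quill} = 231 − 4p_{Quill} + p_{Folio} = 0 ⇒ p_{Quill} = 57.75 + 0.25p_{Folio}.
By symmetry p_{Folio} = p_{Quill}; substituting into the reaction function, 0.75p_{Quill} = 57.75 and p_{Quill} = 77.
q_{Quill} = 165 − 2·77 + 77 = 88.
Profit = (77 − 33)·88 = 3872.

3872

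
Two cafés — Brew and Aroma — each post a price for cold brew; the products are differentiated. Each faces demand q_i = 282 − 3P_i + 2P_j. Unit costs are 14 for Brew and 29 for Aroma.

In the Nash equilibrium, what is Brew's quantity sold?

Brew's profit: π = (P_{Brew} − 14)(282 − 3P_{Brew} + 2P_{Aroma}).
∂π/∂P_{Brew} = 324 − 6P_{Brew} + 2P_{Aroma} = 0 ⇒ P_{Brew} = 54 + (1/3)P_{Aroma}.
Similarly P_{Aroma} = 61.5 + (1/3)P_{Brew}.
Substituting the second reaction function into the first: P_{Brew} = 54 + (1/3)(61.5 + (1/3)P_{Brew}), which gives (8/9)P_{Brew} = 74.5 ⇒ P_{Brew} = 83.8125.
Then P_{Aroma} = 61.5 + (1/3)·83.8125 = 89.4375.
q_{Brew} = 282 − 3·83.8125 + 2·89.4375 = 209.4375.

209.4375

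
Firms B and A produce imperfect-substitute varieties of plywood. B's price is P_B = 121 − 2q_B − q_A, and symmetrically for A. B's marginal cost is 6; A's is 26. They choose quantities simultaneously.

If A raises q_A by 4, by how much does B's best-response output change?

-1

Firm B's profit: π = q_B(121 − 2q_B − q_A) − 6q_B.
∂π/∂q_B = 115 − 4q_B − q_A = 0 ⇒ q_B = 28.75 − 0.25q_A.
The reaction-function slope is −0.25, so a 4-unit rise in q_A moves q_B by −0.25 × 4 = −1. B's best response falls — the actions are strategic substitutes.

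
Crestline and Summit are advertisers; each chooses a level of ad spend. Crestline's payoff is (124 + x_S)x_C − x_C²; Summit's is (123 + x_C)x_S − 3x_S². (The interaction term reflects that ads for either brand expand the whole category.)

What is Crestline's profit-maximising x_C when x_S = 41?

Expanding Crestline's payoff: 124x_C + x_Sx_C − x_C².
∂π/∂x_C = 124 + x_S − 2x_C = 0, so x_C = 62 + 0.5x_S.
At x_S = 41: x_C = 62 + 0.5·41 = 82.5.

82.5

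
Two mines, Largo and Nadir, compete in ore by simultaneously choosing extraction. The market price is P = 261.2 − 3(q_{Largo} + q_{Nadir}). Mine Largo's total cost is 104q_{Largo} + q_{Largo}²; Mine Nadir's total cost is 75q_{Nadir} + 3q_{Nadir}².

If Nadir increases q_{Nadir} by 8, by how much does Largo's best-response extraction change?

-3

Mine Largo's profit: π = q_{Largo}(261.2 − 3(q_{Largo} + q_{Nadir})) − 104q_{Largo} − q_{Largo}².
∂π/∂q_{Largo} = 157.2 − 8q_{Largo} − 3q_{Nadir} = 0, so q_{Largo} = 19.65 − 0.375q_{Nadir}.
The reaction-function slope is −0.375, so an 8-unit rise in q_{Nadir} moves q_{Largo} by −0.375 × 8 = −3. Largo's best response falls — the actions are strategic substitutes.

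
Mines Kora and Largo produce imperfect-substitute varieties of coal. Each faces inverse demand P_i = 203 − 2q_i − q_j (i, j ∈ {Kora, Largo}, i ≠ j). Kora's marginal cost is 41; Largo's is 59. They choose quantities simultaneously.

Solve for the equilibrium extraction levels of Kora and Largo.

Mine Kora's profit: π = q_{Kora}(203 − 2q_{Kora} − q_{Largo}) − 41q_{Kora}.
∂π/∂q_{Kora} = 162 − 4q_{Kora} − q_{Largo} = 0 ⇒ q_{Kora} = 40.5 − 0.25q_{Largo}.
Similarly q_{Largo} = 36 − 0.25q_{Kora}.
Solving the two reaction functions simultaneously: (1 − (−0.25)(−0.25))q_{Kora} = 40.5 − 0.25·36, so 0.9375q_{Kora} = 31.5 and q_{Kora} = 33.6.
Then q_{Largo} = 36 − 0.25·33.6 = 27.6.

33.6, 27.6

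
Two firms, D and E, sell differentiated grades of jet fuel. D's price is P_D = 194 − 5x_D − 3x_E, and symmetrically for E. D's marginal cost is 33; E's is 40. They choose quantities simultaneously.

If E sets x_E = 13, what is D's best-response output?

12.2

Firm D's profit: π = x_D(194 − 5x_D − 3x_E) − 33x_D.
∂π/∂x_D = 161 − 10x_D − 3x_E = 0 ⇒ x_D = 16.1 − 0.3x_E.
At x_E = 13: x_D = 16.1 − 0.3·13 = 12.2.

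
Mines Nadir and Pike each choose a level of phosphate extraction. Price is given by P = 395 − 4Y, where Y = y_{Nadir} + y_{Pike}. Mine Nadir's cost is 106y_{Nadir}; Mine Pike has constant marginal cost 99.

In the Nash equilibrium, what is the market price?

Mine Nadir's profit: π = y_{Nadir}(395 − 4(y_{Nadir} + y_{Pike})) − 106y_{Nadir}.
∂π/∂y_{Nadir} = 289 − 8y_{Nadir} − 4y_{Pike} = 0, so y_{Nadir} = 36.125 − 0.5y_{Pike}.
By the same steps for Pike: y_{Pike} = 37 − 0.5y_{Nadir}.
Plugging y_{Pike} into Nadir's best response: y_{Nadir} = 36.125 − 0.5(37 − 0.5y_{Nadir}) ⇒ 0.75y_{Nadir} = 17.625, so y_{Nadir} = 23.5.
Then y_{Pike} = 37 − 0.5·23.5 = 25.25.
Equilibrium price: P = 395 − 4·48.75 = 200.

200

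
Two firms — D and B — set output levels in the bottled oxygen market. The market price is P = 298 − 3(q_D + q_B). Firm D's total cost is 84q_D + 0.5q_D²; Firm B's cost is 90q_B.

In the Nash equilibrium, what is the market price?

164

Firm D's profit: π = q_D(298 − 3(q_D + q_B)) − 84q_D − 0.5q_D².
∂π/∂q_D = 214 − 7q_D − 3q_B = 0, so q_D = 214/7 − (3/7)q_B.
For B: ∂π/∂q_B = 208 − 6q_B − 3q_D = 0 ⇒ q_B = 104/3 − 0.5q_D.
Solving the two reaction functions simultaneously: (1 − (−3/7)(−0.5))q_D = 214/7 − (3/7)·(104/3), so (11/14)q_D = 110/7 and q_D = 20.
Then q_B = 104/3 − 0.5·20 = 74/3.
Equilibrium price: P = 298 − 3·(134/3) = 164.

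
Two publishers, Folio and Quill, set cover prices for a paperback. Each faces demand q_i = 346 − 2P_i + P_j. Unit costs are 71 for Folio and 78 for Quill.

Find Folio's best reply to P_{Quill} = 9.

124.25

Folio's profit: π = (P_{Folio} − 71)(346 − 2P_{Folio} + P_{Quill}).
∂π/∂P_{Folio} = 488 − 4P_{Folio} + P_{Quill} = 0 ⇒ P_{Folio} = 122 + 0.25P_{Quill}.
At P_{Quill} = 9: P_{Folio} = 122 + 0.25·9 = 124.25.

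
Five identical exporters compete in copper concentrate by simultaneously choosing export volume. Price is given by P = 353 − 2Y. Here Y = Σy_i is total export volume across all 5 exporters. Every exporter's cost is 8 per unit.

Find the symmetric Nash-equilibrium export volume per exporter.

A representative exporter's profit is π_i = y_i(353 − 2Y) − 8y_i, with Y = y_i + Σ_{j≠i} y_j.
First-order condition: 345 − 4y_i − 2Σ_{j≠i} y_j = 0.
In a symmetric equilibrium every exporter chooses the same y, so Σ_{j≠i} y_j = 4y. The condition becomes 345 − 12y = 0, giving y = 345/12 = 28.75.

28.75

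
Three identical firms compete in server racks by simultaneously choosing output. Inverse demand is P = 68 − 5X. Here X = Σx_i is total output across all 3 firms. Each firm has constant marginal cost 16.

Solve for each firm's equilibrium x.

A representative firm's profit is π_i = x_i(68 − 5X) − 16x_i, with X = x_i + Σ_{j≠i} x_j.
First-order condition: 52 − 10x_i − 5Σ_{j≠i} x_j = 0.
With identical firms, set every x_j = x: then 52 − 10x − 10x = 0, i.e. x = 52/20 = 2.6.

2.6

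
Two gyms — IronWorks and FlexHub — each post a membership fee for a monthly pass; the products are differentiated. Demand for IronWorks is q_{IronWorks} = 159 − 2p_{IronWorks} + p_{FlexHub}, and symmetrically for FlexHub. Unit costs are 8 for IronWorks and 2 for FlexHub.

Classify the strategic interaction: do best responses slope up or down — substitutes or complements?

strategic complements

IronWorks's profit: π = (p_{IronWorks} − 8)(159 − 2p_{IronWorks} + p_{FlexHub}).
∂π/∂p_{IronWorks} = 175 − 4p_{IronWorks} + p_{FlexHub} = 0 ⇒ p_{IronWorks} = 43.75 + 0.25p_{FlexHub}.
The best-response slope dp_{IronWorks}/dp_{FlexHub} = 0.25 > 0: the reaction function is upward-sloping, so the choices are strategic complements.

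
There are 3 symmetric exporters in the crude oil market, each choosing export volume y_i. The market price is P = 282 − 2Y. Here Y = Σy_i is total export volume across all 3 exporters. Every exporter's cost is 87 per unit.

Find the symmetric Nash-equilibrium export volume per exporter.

A representative exporter's profit is π_i = y_i(282 − 2Y) − 87y_i, with Y = y_i + Σ_{j≠i} y_j.
First-order condition: 195 − 4y_i − 2Σ_{j≠i} y_j = 0.
With identical exporters, set every y_j = y: then 195 − 4y − 4y = 0, i.e. y = 195/8 = 24.375.

24.375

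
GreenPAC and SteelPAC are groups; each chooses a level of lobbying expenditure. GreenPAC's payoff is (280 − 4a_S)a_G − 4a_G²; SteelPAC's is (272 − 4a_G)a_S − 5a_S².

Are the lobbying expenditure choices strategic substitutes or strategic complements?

Expanding GreenPAC's payoff: 280a_G − 4a_Sa_G − 4a_G².
∂π/∂a_G = 280 − 4a_S − 8a_G = 0, so a_G = 35 − 0.5a_S.
The best-response slope da_G/da_S = −0.5 < 0: the reaction function is downward-sloping, so the choices are strategic substitutes.

strategic substitutes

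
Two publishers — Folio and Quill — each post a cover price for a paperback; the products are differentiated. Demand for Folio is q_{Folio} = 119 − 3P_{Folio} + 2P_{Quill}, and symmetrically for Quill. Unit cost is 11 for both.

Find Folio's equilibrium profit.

Folio's profit: π = (P_{Folio} − 11)(119 − 3P_{Folio} + 2P_{Quill}).
∂π/∂P_{Folio} = 152 − 6P_{Folio} + 2P_{Quill} = 0 ⇒ P_{Folio} = 76/3 + (1/3)P_{Quill}.
Setting P_{Folio} = P_{Quill} in the reaction function: P_{Folio} = 76/3 + (1/3)P_{Folio}, so P_{Folio} = (76/3) / (2/3) = 38.
q_{Folio} = 119 − 3·38 + 2·38 = 81.
Profit = (38 − 11)·81 = 2187.

2187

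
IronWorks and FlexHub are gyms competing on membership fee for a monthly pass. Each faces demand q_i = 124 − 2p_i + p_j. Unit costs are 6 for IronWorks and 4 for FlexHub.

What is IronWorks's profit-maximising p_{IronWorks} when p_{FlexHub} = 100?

IronWorks's profit: π = (p_{IronWorks} − 6)(124 − 2p_{IronWorks} + p_{FlexHub}).
∂π/∂p_{IronWorks} = 136 − 4p_{IronWorks} + p_{FlexHub} = 0 ⇒ p_{IronWorks} = 34 + 0.25p_{FlexHub}.
At p_{FlexHub} = 100: p_{IronWorks} = 34 + 0.25·100 = 59.

59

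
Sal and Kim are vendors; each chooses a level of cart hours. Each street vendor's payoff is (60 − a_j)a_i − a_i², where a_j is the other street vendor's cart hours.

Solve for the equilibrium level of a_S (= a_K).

Sal's payoff is (60 − a_K)a_S − a_S².
∂π/∂a_S = 60 − a_K − 2a_S = 0, so a_S = 30 − 0.5a_K.
Setting a_S = a_K in the reaction function: a_S = 30 − 0.5a_S, so a_S = 30 / 1.5 = 20.

20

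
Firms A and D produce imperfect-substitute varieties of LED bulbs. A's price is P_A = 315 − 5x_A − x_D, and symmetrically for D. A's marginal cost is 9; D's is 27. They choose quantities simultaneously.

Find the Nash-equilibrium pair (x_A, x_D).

28, 26

Firm A's profit: π = x_A(315 − 5x_A − x_D) − 9x_A.
∂π/∂x_A = 306 − 10x_A − x_D = 0 ⇒ x_A = 30.6 − 0.1x_D.
Similarly x_D = 28.8 − 0.1x_A.
Plugging x_D into A's best response: x_A = 30.6 − 0.1(28.8 − 0.1x_A) ⇒ 0.99x_A = 27.72, so x_A = 28.
Then x_D = 28.8 − 0.1·28 = 26.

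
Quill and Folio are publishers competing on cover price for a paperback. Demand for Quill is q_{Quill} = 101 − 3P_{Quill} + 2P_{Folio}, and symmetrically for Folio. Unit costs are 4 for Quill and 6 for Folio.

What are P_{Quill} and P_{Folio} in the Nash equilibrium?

Quill's profit: π = (P_{Quill} − 4)(101 − 3P_{Quill} + 2P_{Folio}).
∂π/∂P_{Quill} = 113 − 6P_{Quill} + 2P_{Folio} = 0 ⇒ P_{Quill} = 113/6 + (1/3)P_{Folio}.
Similarly P_{Folio} = 119/6 + (1/3)P_{Quill}.
Substituting the second reaction function into the first: P_{Quill} = 113/6 + (1/3)(119/6 + (1/3)P_{Quill}), which gives (8/9)P_{Quill} = 229/9 ⇒ P_{Quill} = 28.625.
Then P_{Folio} = 119/6 + (1/3)·28.625 = 29.375.

28.625, 29.375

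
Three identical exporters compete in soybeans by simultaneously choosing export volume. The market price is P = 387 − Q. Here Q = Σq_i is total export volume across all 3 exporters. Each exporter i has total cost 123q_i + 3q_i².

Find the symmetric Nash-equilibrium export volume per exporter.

26.4

A representative exporter's profit is π_i = q_i(387 − Q) − 123q_i − 3q_i², with Q = q_i + Σ_{j≠i} q_j.
First-order condition: 264 − 8q_i − Σ_{j≠i} q_j = 0.
In a symmetric equilibrium every exporter chooses the same q, so Σ_{j≠i} q_j = 2q. The condition becomes 264 − 10q = 0, giving q = 264/10 = 26.4.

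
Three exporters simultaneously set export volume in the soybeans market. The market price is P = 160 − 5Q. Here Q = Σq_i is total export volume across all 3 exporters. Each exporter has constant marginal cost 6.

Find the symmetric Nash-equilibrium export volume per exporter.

A representative exporter's profit is π_i = q_i(160 − 5Q) − 6q_i, with Q = q_i + Σ_{j≠i} q_j.
First-order condition: 154 − 10q_i − 5Σ_{j≠i} q_j = 0.
With identical exporters, set every q_j = q: then 154 − 10q − 10q = 0, i.e. q = 154/20 = 7.7.

7.7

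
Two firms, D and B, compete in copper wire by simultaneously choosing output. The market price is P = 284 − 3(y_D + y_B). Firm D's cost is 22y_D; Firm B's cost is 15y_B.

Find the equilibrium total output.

Firm D's profit: π = y_D(284 − 3(y_D + y_B)) − 22y_D.
∂π/∂y_D = 262 − 6y_D − 3y_B = 0, so y_D = 131/3 − 0.5y_B.
By the same steps for B: y_B = 269/6 − 0.5y_D.
Substituting the second reaction function into the first: y_D = 131/3 − 0.5(269/6 − 0.5y_D), which gives 0.75y_D = 21.25 ⇒ y_D = 85/3.
Then y_B = 269/6 − 0.5·(85/3) = 92/3.
Total output: 85/3 + 92/3 = 59.

59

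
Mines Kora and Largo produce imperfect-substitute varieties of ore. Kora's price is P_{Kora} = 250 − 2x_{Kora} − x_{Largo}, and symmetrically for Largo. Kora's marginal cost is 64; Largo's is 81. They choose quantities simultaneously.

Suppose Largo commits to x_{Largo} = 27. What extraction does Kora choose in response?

39.75

Mine Kora's profit: π = x_{Kora}(250 − 2x_{Kora} − x_{Largo}) − 64x_{Kora}.
∂π/∂x_{Kora} = 186 − 4x_{Kora} − x_{Largo} = 0 ⇒ x_{Kora} = 46.5 − 0.25x_{Largo}.
At x_{Largo} = 27: x_{Kora} = 46.5 − 0.25·27 = 39.75.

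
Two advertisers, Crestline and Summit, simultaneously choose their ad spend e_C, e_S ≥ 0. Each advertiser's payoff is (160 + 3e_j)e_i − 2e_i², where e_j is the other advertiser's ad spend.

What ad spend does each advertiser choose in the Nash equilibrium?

160

Crestline's payoff is (160 + 3e_S)e_C − 2e_C².
∂π/∂e_C = 160 + 3e_S − 4e_C = 0, so e_C = 40 + 0.75e_S.
By symmetry e_S = e_C; substituting into the reaction function, 0.25e_C = 40 and e_C = 160.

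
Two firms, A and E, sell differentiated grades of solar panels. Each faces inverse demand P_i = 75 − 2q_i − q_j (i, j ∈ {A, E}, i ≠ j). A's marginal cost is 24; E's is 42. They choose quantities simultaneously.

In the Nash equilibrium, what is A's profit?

259.92

Firm A's profit: π = q_A(75 − 2q_A − q_E) − 24q_A.
∂π/∂q_A = 51 − 4q_A − q_E = 0 ⇒ q_A = 12.75 − 0.25q_E.
Similarly q_E = 8.25 − 0.25q_A.
Solving the two reaction functions simultaneously: (1 − (−0.25)(−0.25))q_A = 12.75 − 0.25·8.25, so 0.9375q_A = 10.6875 and q_A = 11.4.
Then q_E = 8.25 − 0.25·11.4 = 5.4.
P_A = 75 − 2·11.4 − 5.4 = 46.8.
Profit = (46.8 − 24)·11.4 = 259.92.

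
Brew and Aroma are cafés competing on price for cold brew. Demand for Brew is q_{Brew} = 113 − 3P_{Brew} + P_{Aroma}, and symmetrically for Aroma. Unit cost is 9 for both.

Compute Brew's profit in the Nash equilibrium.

Brew's profit: π = (P_{Brew} − 9)(113 − 3P_{Brew} + P_{Aroma}).
∂π/∂P_{Brew} = 140 − 6P_{Brew} + P_{Aroma} = 0 ⇒ P_{Brew} = 70/3 + (1/6)P_{Aroma}.
The game is symmetric, so in equilibrium P_{Aroma} = P_{Brew}: the reaction function gives (5/6)P_{Brew} = 70/3, hence P_{Brew} = 28.
q_{Brew} = 113 − 3·28 + 28 = 57.
Profit = (28 − 9)·57 = 1083.

1083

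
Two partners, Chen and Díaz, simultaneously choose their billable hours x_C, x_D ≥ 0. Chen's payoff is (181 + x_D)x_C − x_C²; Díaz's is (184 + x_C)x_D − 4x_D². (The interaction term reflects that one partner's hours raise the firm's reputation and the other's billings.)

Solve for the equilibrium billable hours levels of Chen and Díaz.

Expanding Chen's payoff: 181x_C + x_Dx_C − x_C².
∂π/∂x_C = 181 + x_D − 2x_C = 0, so x_C = 90.5 + 0.5x_D.
Likewise for Díaz: x_D = 23 + 0.125x_C.
Plugging x_D into Chen's best response: x_C = 90.5 + 0.5(23 + 0.125x_C) ⇒ 0.9375x_C = 102, so x_C = 108.8.
Then x_D = 23 + 0.125·108.8 = 36.6.

108.8, 36.6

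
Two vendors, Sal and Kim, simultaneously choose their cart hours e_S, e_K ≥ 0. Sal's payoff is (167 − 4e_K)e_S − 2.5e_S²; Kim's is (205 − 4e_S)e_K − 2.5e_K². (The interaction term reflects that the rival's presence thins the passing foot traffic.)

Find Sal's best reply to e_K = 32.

Expanding Sal's payoff: 167e_S − 4e_Ke_S − 2.5e_S².
∂π/∂e_S = 167 − 4e_K − 5e_S = 0, so e_S = 33.4 − 0.8e_K.
At e_K = 32: e_S = 33.4 − 0.8·32 = 7.8.

7.8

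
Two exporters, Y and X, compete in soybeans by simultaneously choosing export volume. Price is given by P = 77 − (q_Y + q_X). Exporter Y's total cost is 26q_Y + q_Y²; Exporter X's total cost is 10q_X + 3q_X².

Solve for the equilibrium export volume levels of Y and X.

Exporter Y's profit: π = q_Y(77 − (q_Y + q_X)) − 26q_Y − q_Y².
∂π/∂q_Y = 51 − 4q_Y − q_X = 0, so q_Y = 12.75 − 0.25q_X.
For X: ∂π/∂q_X = 67 − 8q_X − q_Y = 0 ⇒ q_X = 8.375 − 0.125q_Y.
Solving the two reaction functions simultaneously: (1 − (−0.25)(−0.125))q_Y = 12.75 − 0.25·8.375, so (31/32)q_Y = 341/32 and q_Y = 11.
Then q_X = 8.375 − 0.125·11 = 7.

11, 7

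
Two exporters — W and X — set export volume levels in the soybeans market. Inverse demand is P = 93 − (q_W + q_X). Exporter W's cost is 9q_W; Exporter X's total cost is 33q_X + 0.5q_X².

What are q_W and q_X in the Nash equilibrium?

Exporter W's profit: π = q_W(93 − (q_W + q_X)) − 9q_W.
∂π/∂q_W = 84 − 2q_W − q_X = 0, so q_W = 42 − 0.5q_X.
For X: ∂π/∂q_X = 60 − 3q_X − q_W = 0 ⇒ q_X = 20 − (1/3)q_W.
Solving the two reaction functions simultaneously: (1 − (−0.5)(−1/3))q_W = 42 − 0.5·20, so (5/6)q_W = 32 and q_W = 38.4.
Then q_X = 20 − (1/3)·38.4 = 7.2.

38.4, 7.2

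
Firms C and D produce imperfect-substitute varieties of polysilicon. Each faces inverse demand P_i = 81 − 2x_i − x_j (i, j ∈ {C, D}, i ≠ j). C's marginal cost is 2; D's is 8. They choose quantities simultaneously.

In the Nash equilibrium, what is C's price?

Firm C's profit: π = x_C(81 − 2x_C − x_D) − 2x_C.
∂π/∂x_C = 79 − 4x_C − x_D = 0 ⇒ x_C = 19.75 − 0.25x_D.
Similarly x_D = 18.25 − 0.25x_C.
Solving the two reaction functions simultaneously: (1 − (−0.25)(−0.25))x_C = 19.75 − 0.25·18.25, so 0.9375x_C = 15.1875 and x_C = 16.2.
Then x_D = 18.25 − 0.25·16.2 = 14.2.
P_C = 81 − 2·16.2 − 14.2 = 34.4.

34.4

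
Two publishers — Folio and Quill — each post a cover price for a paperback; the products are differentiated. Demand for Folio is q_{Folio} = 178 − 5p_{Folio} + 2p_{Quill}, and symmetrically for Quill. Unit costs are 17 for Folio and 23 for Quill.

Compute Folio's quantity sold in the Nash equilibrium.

82.5

Folio's profit: π = (p_{Folio} − 17)(178 − 5p_{Folio} + 2p_{Quill}).
∂π/∂p_{Folio} = 263 − 10p_{Folio} + 2p_{Quill} = 0 ⇒ p_{Folio} = 26.3 + 0.2p_{Quill}.
Similarly p_{Quill} = 29.3 + 0.2p_{Folio}.
Solving the two reaction functions simultaneously: (1 − (0.2)(0.2))p_{Folio} = 26.3 + 0.2·29.3, so 0.96p_{Folio} = 32.16 and p_{Folio} = 33.5.
Then p_{Quill} = 29.3 + 0.2·33.5 = 36.
q_{Folio} = 178 − 5·33.5 + 2·36 = 82.5.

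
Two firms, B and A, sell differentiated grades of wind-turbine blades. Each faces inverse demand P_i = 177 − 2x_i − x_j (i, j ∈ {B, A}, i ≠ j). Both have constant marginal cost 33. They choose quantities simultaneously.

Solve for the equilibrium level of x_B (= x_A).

28.8

Firm B's profit: π = x_B(177 − 2x_B − x_A) − 33x_B.
∂π/∂x_B = 144 − 4x_B − x_A = 0 ⇒ x_B = 36 − 0.25x_A.
The game is symmetric, so in equilibrium x_A = x_B: the reaction function gives 1.25x_B = 36, hence x_B = 28.8.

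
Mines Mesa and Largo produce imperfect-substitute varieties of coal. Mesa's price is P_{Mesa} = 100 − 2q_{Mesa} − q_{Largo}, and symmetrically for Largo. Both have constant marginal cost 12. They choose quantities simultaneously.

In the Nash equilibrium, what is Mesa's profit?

619.52

Mine Mesa's profit: π = q_{Mesa}(100 − 2q_{Mesa} − q_{Largo}) − 12q_{Mesa}.
∂π/∂q_{Mesa} = 88 − 4q_{Mesa} − q_{Largo} = 0 ⇒ q_{Mesa} = 22 − 0.25q_{Largo}.
The game is symmetric, so in equilibrium q_{Largo} = q_{Mesa}: the reaction function gives 1.25q_{Mesa} = 22, hence q_{Mesa} = 17.6.
P_{Mesa} = 100 − 2·17.6 − 17.6 = 47.2.
Profit = (47.2 − 12)·17.6 = 619.52.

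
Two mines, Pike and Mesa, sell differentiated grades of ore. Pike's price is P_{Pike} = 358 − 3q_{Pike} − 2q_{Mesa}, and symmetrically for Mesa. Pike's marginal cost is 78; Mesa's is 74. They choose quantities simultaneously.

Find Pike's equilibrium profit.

3622.6875

Mine Pike's profit: π = q_{Pike}(358 − 3q_{Pike} − 2q_{Mesa}) − 78q_{Pike}.
∂π/∂q_{Pike} = 280 − 6q_{Pike} − 2q_{Mesa} = 0 ⇒ q_{Pike} = 140/3 − (1/3)q_{Mesa}.
Similarly q_{Mesa} = 142/3 − (1/3)q_{Pike}.
Substituting the second reaction function into the first: q_{Pike} = 140/3 − (1/3)(142/3 − (1/3)q_{Pike}), which gives (8/9)q_{Pike} = 278/9 ⇒ q_{Pike} = 34.75.
Then q_{Mesa} = 142/3 − (1/3)·34.75 = 35.75.
P_{Pike} = 358 − 3·34.75 − 2·35.75 = 182.25.
Profit = (182.25 − 78)·34.75 = 3622.6875.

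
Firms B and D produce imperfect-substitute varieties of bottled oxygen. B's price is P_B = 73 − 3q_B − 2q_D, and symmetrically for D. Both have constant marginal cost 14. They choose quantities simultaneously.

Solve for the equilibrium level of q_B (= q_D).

Firm B's profit: π = q_B(73 − 3q_B − 2q_D) − 14q_B.
∂π/∂q_B = 59 − 6q_B − 2q_D = 0 ⇒ q_B = 59/6 − (1/3)q_D.
The game is symmetric, so in equilibrium q_D = q_B: the reaction function gives (4/3)q_B = 59/6, hence q_B = 7.375.

7.375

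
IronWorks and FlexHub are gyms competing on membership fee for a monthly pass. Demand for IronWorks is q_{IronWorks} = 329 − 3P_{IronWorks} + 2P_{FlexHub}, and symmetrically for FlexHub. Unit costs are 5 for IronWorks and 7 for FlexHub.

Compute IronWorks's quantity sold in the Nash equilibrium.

IronWorks's profit: π = (P_{IronWorks} − 5)(329 − 3P_{IronWorks} + 2P_{FlexHub}).
∂π/∂P_{IronWorks} = 344 − 6P_{IronWorks} + 2P_{FlexHub} = 0 ⇒ P_{IronWorks} = 172/3 + (1/3)P_{FlexHub}.
Similarly P_{FlexHub} = 175/3 + (1/3)P_{IronWorks}.
Plugging P_{FlexHub} into IronWorks's best response: P_{IronWorks} = 172/3 + (1/3)(175/3 + (1/3)P_{IronWorks}) ⇒ (8/9)P_{IronWorks} = 691/9, so P_{IronWorks} = 86.375.
Then P_{FlexHub} = 175/3 + (1/3)·86.375 = 87.125.
q_{IronWorks} = 329 − 3·86.375 + 2·87.125 = 244.125.

244.125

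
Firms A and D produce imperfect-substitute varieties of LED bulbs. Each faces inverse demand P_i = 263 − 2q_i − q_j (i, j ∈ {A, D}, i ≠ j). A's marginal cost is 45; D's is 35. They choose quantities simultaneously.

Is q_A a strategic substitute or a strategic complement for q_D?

Firm A's profit: π = q_A(263 − 2q_A − q_D) − 45q_A.
∂π/∂q_A = 218 − 4q_A − q_D = 0 ⇒ q_A = 54.5 − 0.25q_D.
The best-response slope dq_A/dq_D = −0.25 < 0: the reaction function is downward-sloping, so the choices are strategic substitutes.

strategic substitutes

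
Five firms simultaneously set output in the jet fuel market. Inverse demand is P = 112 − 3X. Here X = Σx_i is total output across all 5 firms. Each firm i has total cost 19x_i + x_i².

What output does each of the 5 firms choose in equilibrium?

4.65

A representative firm's profit is π_i = x_i(112 − 3X) − 19x_i − x_i², with X = x_i + Σ_{j≠i} x_j.
First-order condition: 93 − 8x_i − 3Σ_{j≠i} x_j = 0.
With identical firms, set every x_j = x: then 93 − 8x − 12x = 0, i.e. x = 93/20 = 4.65.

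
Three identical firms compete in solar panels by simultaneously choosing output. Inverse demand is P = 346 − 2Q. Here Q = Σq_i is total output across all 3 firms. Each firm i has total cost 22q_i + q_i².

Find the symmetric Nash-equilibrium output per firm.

32.4

A representative firm's profit is π_i = q_i(346 − 2Q) − 22q_i − q_i², with Q = q_i + Σ_{j≠i} q_j.
First-order condition: 324 − 6q_i − 2Σ_{j≠i} q_j = 0.
With identical firms, set every q_j = q: then 324 − 6q − 4q = 0, i.e. q = 324/10 = 32.4.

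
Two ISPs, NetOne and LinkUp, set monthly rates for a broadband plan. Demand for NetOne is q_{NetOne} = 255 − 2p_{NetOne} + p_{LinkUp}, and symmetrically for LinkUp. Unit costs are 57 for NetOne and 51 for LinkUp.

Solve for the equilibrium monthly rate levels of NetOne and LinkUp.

NetOne's profit: π = (p_{NetOne} − 57)(255 − 2p_{NetOne} + p_{LinkUp}).
∂π/∂p_{NetOne} = 369 − 4p_{NetOne} + p_{LinkUp} = 0 ⇒ p_{NetOne} = 92.25 + 0.25p_{LinkUp}.
Similarly p_{LinkUp} = 89.25 + 0.25p_{NetOne}.
Solving the two reaction functions simultaneously: (1 − (0.25)(0.25))p_{NetOne} = 92.25 + 0.25·89.25, so 0.9375p_{NetOne} = 114.5625 and p_{NetOne} = 122.2.
Then p_{LinkUp} = 89.25 + 0.25·122.2 = 119.8.

122.2, 119.8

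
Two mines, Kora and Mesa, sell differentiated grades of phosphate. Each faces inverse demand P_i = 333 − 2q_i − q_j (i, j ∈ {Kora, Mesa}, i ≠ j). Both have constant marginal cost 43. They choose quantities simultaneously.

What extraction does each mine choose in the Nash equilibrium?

Mine Kora's profit: π = q_{Kora}(333 − 2q_{Kora} − q_{Mesa}) − 43q_{Kora}.
∂π/∂q_{Kora} = 290 − 4q_{Kora} − q_{Mesa} = 0 ⇒ q_{Kora} = 72.5 − 0.25q_{Mesa}.
By symmetry q_{Mesa} = q_{Kora}; substituting into the reaction function, 1.25q_{Kora} = 72.5 and q_{Kora} = 58.

58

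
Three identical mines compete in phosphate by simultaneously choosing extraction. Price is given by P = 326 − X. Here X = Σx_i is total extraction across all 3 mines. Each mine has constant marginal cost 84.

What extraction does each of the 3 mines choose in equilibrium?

60.5

A representative mine's profit is π_i = x_i(326 − X) − 84x_i, with X = x_i + Σ_{j≠i} x_j.
First-order condition: 242 − 2x_i − Σ_{j≠i} x_j = 0.
With identical mines, set every x_j = x: then 242 − 2x − 2x = 0, i.e. x = 242/4 = 60.5.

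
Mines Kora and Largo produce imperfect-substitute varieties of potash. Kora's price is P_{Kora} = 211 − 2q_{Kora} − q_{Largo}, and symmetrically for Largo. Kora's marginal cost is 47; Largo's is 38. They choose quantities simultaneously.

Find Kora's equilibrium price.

Mine Kora's profit: π = q_{Kora}(211 − 2q_{Kora} − q_{Largo}) − 47q_{Kora}.
∂π/∂q_{Kora} = 164 − 4q_{Kora} − q_{Largo} = 0 ⇒ q_{Kora} = 41 − 0.25q_{Largo}.
Similarly q_{Largo} = 43.25 − 0.25q_{Kora}.
Solving the two reaction functions simultaneously: (1 − (−0.25)(−0.25))q_{Kora} = 41 − 0.25·43.25, so 0.9375q_{Kora} = 30.1875 and q_{Kora} = 32.2.
Then q_{Largo} = 43.25 − 0.25·32.2 = 35.2.
P_{Kora} = 211 − 2·32.2 − 35.2 = 111.4.

111.4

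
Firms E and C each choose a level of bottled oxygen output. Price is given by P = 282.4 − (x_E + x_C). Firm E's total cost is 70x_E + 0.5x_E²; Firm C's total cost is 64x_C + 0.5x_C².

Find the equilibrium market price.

Firm E's profit: π = x_E(282.4 − (x_E + x_C)) − 70x_E − 0.5x_E².
∂π/∂x_E = 212.4 − 3x_E − x_C = 0, so x_E = 70.8 − (1/3)x_C.
By the same steps for C: x_C = 72.8 − (1/3)x_E.
Substituting the second reaction function into the first: x_E = 70.8 − (1/3)(72.8 − (1/3)x_E), which gives (8/9)x_E = 698/15 ⇒ x_E = 52.35.
Then x_C = 72.8 − (1/3)·52.35 = 55.35.
Equilibrium price: P = 282.4 − 107.7 = 174.7.

174.7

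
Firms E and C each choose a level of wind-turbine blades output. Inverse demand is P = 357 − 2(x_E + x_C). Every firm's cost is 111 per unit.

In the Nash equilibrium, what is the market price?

193

Firm E's profit: π = x_E(357 − 2(x_E + x_C)) − 111x_E.
∂π/∂x_E = 246 − 4x_E − 2x_C = 0, so x_E = 61.5 − 0.5x_C.
The game is symmetric, so in equilibrium x_C = x_E: the reaction function gives 1.5x_E = 61.5, hence x_E = 41.
Equilibrium price: P = 357 − 2·82 = 193.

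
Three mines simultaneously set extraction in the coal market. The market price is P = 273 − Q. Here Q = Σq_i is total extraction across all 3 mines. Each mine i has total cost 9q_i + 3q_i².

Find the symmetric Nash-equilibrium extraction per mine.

26.4

A representative mine's profit is π_i = q_i(273 − Q) − 9q_i − 3q_i², with Q = q_i + Σ_{j≠i} q_j.
First-order condition: 264 − 8q_i − Σ_{j≠i} q_j = 0.
In a symmetric equilibrium every mine chooses the same q, so Σ_{j≠i} q_j = 2q. The condition becomes 264 − 10q = 0, giving q = 264/10 = 26.4.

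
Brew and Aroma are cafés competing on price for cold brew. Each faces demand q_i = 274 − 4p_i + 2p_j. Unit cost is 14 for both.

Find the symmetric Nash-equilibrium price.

55

Brew's profit: π = (p_{Brew} − 14)(274 − 4p_{Brew} + 2p_{Aroma}).
∂π/∂p_{Brew} = 330 − 8p_{Brew} + 2p_{Aroma} = 0 ⇒ p_{Brew} = 41.25 + 0.25p_{Aroma}.
Setting p_{Brew} = p_{Aroma} in the reaction function: p_{Brew} = 41.25 + 0.25p_{Brew}, so p_{Brew} = 41.25 / 0.75 = 55.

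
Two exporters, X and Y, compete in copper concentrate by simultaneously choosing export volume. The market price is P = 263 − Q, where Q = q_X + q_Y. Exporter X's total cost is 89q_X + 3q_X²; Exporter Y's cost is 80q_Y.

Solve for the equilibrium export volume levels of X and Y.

11, 86

Exporter X's profit: π = q_X(263 − (q_X + q_Y)) − 89q_X − 3q_X².
∂π/∂q_X = 174 − 8q_X − q_Y = 0, so q_X = 21.75 − 0.125q_Y.
For Y: ∂π/∂q_Y = 183 − 2q_Y − q_X = 0 ⇒ q_Y = 91.5 − 0.5q_X.
Plugging q_Y into X's best response: q_X = 21.75 − 0.125(91.5 − 0.5q_X) ⇒ 0.9375q_X = 10.3125, so q_X = 11.
Then q_Y = 91.5 − 0.5·11 = 86.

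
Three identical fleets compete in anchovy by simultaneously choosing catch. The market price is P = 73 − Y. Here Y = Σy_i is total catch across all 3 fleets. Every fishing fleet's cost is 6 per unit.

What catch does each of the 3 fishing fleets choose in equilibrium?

16.75

A representative fishing fleet's profit is π_i = y_i(73 − Y) − 6y_i, with Y = y_i + Σ_{j≠i} y_j.
First-order condition: 67 − 2y_i − Σ_{j≠i} y_j = 0.
With identical fishing fleets, set every y_j = y: then 67 − 2y − 2y = 0, i.e. y = 67/4 = 16.75.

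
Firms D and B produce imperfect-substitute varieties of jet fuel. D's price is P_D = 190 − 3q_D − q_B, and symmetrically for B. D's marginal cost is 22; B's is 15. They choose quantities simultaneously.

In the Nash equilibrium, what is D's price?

93.4

Firm D's profit: π = q_D(190 − 3q_D − q_B) − 22q_D.
∂π/∂q_D = 168 − 6q_D − q_B = 0 ⇒ q_D = 28 − (1/6)q_B.
Similarly q_B = 175/6 − (1/6)q_D.
Plugging q_B into D's best response: q_D = 28 − (1/6)(175/6 − (1/6)q_D) ⇒ (35/36)q_D = 833/36, so q_D = 23.8.
Then q_B = 175/6 − (1/6)·23.8 = 25.2.
P_D = 190 − 3·23.8 − 25.2 = 93.4.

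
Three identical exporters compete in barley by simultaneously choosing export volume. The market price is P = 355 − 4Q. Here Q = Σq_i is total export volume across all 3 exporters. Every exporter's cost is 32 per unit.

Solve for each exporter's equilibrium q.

A representative exporter's profit is π_i = q_i(355 − 4Q) − 32q_i, with Q = q_i + Σ_{j≠i} q_j.
First-order condition: 323 − 8q_i − 4Σ_{j≠i} q_j = 0.
Imposing symmetry (q_j = q for all j) turns Σ_{j≠i} q_j into 2q, so 323 = 16q and q = 20.1875.

20.1875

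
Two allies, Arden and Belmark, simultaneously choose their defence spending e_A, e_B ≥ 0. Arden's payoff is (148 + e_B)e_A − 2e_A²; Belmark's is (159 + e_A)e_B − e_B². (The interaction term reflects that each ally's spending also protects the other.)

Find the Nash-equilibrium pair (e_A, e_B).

65, 112

Expanding Arden's payoff: 148e_A + e_Be_A − 2e_A².
∂π/∂e_A = 148 + e_B − 4e_A = 0, so e_A = 37 + 0.25e_B.
Likewise for Belmark: e_B = 79.5 + 0.5e_A.
Solving the two reaction functions simultaneously: (1 − (0.25)(0.5))e_A = 37 + 0.25·79.5, so 0.875e_A = 56.875 and e_A = 65.
Then e_B = 79.5 + 0.5·65 = 112.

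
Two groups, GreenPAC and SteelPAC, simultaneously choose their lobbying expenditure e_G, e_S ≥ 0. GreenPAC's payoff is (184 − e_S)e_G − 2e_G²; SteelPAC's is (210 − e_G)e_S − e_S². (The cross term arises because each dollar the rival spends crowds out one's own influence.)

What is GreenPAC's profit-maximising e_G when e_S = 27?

39.25

Expanding GreenPAC's payoff: 184e_G − e_Se_G − 2e_G².
∂π/∂e_G = 184 − e_S − 4e_G = 0, so e_G = 46 − 0.25e_S.
At e_S = 27: e_G = 46 − 0.25·27 = 39.25.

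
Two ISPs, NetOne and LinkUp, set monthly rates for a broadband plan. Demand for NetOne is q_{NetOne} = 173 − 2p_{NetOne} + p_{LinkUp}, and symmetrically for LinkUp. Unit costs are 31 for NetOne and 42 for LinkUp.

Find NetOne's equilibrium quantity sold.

97.6

NetOne's profit: π = (p_{NetOne} − 31)(173 − 2p_{NetOne} + p_{LinkUp}).
∂π/∂p_{NetOne} = 235 − 4p_{NetOne} + p_{LinkUp} = 0 ⇒ p_{NetOne} = 58.75 + 0.25p_{LinkUp}.
Similarly p_{LinkUp} = 64.25 + 0.25p_{NetOne}.
Solving the two reaction functions simultaneously: (1 − (0.25)(0.25))p_{NetOne} = 58.75 + 0.25·64.25, so 0.9375p_{NetOne} = 74.8125 and p_{NetOne} = 79.8.
Then p_{LinkUp} = 64.25 + 0.25·79.8 = 84.2.
q_{NetOne} = 173 − 2·79.8 + 84.2 = 97.6.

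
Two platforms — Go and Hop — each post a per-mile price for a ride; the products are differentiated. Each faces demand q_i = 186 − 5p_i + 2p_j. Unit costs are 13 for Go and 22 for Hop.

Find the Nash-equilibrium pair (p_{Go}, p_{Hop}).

32.3125, 36.0625

Go's profit: π = (p_{Go} − 13)(186 − 5p_{Go} + 2p_{Hop}).
∂π/∂p_{Go} = 251 − 10p_{Go} + 2p_{Hop} = 0 ⇒ p_{Go} = 25.1 + 0.2p_{Hop}.
Similarly p_{Hop} = 29.6 + 0.2p_{Go}.
Solving the two reaction functions simultaneously: (1 − (0.2)(0.2))p_{Go} = 25.1 + 0.2·29.6, so 0.96p_{Go} = 31.02 and p_{Go} = 32.3125.
Then p_{Hop} = 29.6 + 0.2·32.3125 = 36.0625.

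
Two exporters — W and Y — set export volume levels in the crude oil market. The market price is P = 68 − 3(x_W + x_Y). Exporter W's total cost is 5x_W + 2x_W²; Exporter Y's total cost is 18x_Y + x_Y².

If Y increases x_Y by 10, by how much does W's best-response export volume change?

-3

Exporter W's profit: π = x_W(68 − 3(x_W + x_Y)) − 5x_W − 2x_W².
∂π/∂x_W = 63 − 10x_W − 3x_Y = 0, so x_W = 6.3 − 0.3x_Y.
The reaction-function slope is −0.3, so a 10-unit rise in x_Y moves x_W by −0.3 × 10 = −3. W's best response falls — the actions are strategic substitutes.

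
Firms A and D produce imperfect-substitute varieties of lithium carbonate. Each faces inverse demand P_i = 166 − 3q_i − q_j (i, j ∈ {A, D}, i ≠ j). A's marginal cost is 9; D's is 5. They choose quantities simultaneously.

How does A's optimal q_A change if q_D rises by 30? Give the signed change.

-5

Firm A's profit: π = q_A(166 − 3q_A − q_D) − 9q_A.
∂π/∂q_A = 157 − 6q_A − q_D = 0 ⇒ q_A = 157/6 − (1/6)q_D.
The reaction-function slope is −1/6, so a 30-unit rise in q_D moves q_A by −1/6 × 30 = −5. A's best response falls — the actions are strategic substitutes.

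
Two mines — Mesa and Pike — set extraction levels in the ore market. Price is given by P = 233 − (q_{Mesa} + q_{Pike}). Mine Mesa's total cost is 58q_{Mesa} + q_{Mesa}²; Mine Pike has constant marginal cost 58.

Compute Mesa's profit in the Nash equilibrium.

1250

Mine Mesa's profit: π = q_{Mesa}(233 − (q_{Mesa} + q_{Pike})) − 58q_{Mesa} − q_{Mesa}².
∂π/∂q_{Mesa} = 175 − 4q_{Mesa} − q_{Pike} = 0, so q_{Mesa} = 43.75 − 0.25q_{Pike}.
For Pike: ∂π/∂q_{Pike} = 175 − 2q_{Pike} − q_{Mesa} = 0 ⇒ q_{Pike} = 87.5 − 0.5q_{Mesa}.
Plugging q_{Pike} into Mesa's best response: q_{Mesa} = 43.75 − 0.25(87.5 − 0.5q_{Mesa}) ⇒ 0.875q_{Mesa} = 21.875, so q_{Mesa} = 25.
Then q_{Pike} = 87.5 − 0.5·25 = 75.
Price P = 233 − 100 = 133.
Mesa's profit: (133 − 58)·25 − (25)² = 1250.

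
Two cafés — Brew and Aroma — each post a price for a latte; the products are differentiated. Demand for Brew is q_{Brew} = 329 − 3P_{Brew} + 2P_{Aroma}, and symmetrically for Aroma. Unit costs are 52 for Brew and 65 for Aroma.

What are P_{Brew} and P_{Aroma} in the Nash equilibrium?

123.6875, 128.5625

Brew's profit: π = (P_{Brew} − 52)(329 − 3P_{Brew} + 2P_{Aroma}).
∂π/∂P_{Brew} = 485 − 6P_{Brew} + 2P_{Aroma} = 0 ⇒ P_{Brew} = 485/6 + (1/3)P_{Aroma}.
Similarly P_{Aroma} = 262/3 + (1/3)P_{Brew}.
Substituting the second reaction function into the first: P_{Brew} = 485/6 + (1/3)(262/3 + (1/3)P_{Brew}), which gives (8/9)P_{Brew} = 1979/18 ⇒ P_{Brew} = 123.6875.
Then P_{Aroma} = 262/3 + (1/3)·123.6875 = 128.5625.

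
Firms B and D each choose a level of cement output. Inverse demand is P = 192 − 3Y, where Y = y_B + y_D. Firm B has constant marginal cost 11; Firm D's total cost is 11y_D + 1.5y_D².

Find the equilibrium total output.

36.2

Firm B's profit: π = y_B(192 − 3(y_B + y_D)) − 11y_B.
∂π/∂y_B = 181 − 6y_B − 3y_D = 0, so y_B = 181/6 − 0.5y_D.
For D: ∂π/∂y_D = 181 − 9y_D − 3y_B = 0 ⇒ y_D = 181/9 − (1/3)y_B.
Solving the two reaction functions simultaneously: (1 − (−0.5)(−1/3))y_B = 181/6 − 0.5·(181/9), so (5/6)y_B = 181/9 and y_B = 362/15.
Then y_D = 181/9 − (1/3)·(362/15) = 181/15.
Total output: 362/15 + 181/15 = 36.2.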